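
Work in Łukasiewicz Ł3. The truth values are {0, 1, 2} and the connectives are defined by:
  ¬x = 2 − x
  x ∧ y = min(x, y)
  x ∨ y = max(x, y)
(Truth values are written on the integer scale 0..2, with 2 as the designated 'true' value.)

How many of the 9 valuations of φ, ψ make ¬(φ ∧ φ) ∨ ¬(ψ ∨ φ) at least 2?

φ = 0, ψ = 0 ↦ 2  ≥
φ = 0, ψ = 1 ↦ 2  ≥
φ = 0, ψ = 2 ↦ 2  ≥
φ = 1, ψ = 0 ↦ 1  <
φ = 1, ψ = 1 ↦ 1  <
φ = 1, ψ = 2 ↦ 1  <
φ = 2, ψ = 0 ↦ 0  <
φ = 2, ψ = 1 ↦ 0  <
φ = 2, ψ = 2 ↦ 0  <
So 3 of the 9 assignments meet the threshold.

3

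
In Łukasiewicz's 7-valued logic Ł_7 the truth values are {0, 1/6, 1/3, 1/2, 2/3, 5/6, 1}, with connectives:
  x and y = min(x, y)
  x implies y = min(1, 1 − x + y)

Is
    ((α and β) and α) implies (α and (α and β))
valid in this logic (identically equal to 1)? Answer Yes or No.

Yes

At α = 1/2, β = 2/3, for instance:
α and β = 1/2 and 2/3 = 1/2
(α and β) and α = 1/2 and 1/2 = 1/2
α and (α and β) = 1/2 and 1/2 = 1/2
((α and β) and α) implies (α and (α and β)) = 1/2 implies 1/2 = 1
and checking the remaining 48 assignments likewise gives ≥ 1 in every case.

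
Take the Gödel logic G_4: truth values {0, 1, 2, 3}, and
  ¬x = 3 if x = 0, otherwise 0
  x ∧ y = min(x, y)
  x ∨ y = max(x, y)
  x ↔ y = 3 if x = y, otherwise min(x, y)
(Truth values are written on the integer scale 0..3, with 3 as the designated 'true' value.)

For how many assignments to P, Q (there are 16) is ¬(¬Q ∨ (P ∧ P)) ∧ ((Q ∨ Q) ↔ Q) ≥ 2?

3

P = 0, Q = 0 ↦ 0  <
P = 0, Q = 1 ↦ 3  ≥
P = 0, Q = 2 ↦ 3  ≥
P = 0, Q = 3 ↦ 3  ≥
P = 1, Q = 0 ↦ 0  <
P = 1, Q = 1 ↦ 0  <
P = 1, Q = 2 ↦ 0  <
P = 1, Q = 3 ↦ 0  <
P = 2, Q = 0 ↦ 0  <
P = 2, Q = 1 ↦ 0  <
P = 2, Q = 2 ↦ 0  <
P = 2, Q = 3 ↦ 0  <
P = 3, Q = 0 ↦ 0  <
P = 3, Q = 1 ↦ 0  <
P = 3, Q = 2 ↦ 0  <
P = 3, Q = 3 ↦ 0  <
So 3 of the 16 assignments meet the threshold.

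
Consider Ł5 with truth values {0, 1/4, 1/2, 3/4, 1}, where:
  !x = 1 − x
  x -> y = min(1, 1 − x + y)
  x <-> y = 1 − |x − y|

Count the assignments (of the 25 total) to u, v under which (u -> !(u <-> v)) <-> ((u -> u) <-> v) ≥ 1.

value 1: 7 assignments (counts)
value 3/4: 2 assignments
value 1/2: 9 assignments
value 1/4: 1 assignment
value 0: 6 assignments
So 7 of the 25 assignments meet the threshold.

7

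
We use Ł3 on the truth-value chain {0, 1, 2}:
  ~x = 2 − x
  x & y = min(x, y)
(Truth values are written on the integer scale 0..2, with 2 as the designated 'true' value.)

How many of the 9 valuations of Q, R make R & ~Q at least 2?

1

Q = 0, R = 0 ↦ 0  <
Q = 0, R = 1 ↦ 1  <
Q = 0, R = 2 ↦ 2  ≥
Q = 1, R = 0 ↦ 0  <
Q = 1, R = 1 ↦ 1  <
Q = 1, R = 2 ↦ 1  <
Q = 2, R = 0 ↦ 0  <
Q = 2, R = 1 ↦ 0  <
Q = 2, R = 2 ↦ 0  <
So 1 of the 9 assignments meets the threshold.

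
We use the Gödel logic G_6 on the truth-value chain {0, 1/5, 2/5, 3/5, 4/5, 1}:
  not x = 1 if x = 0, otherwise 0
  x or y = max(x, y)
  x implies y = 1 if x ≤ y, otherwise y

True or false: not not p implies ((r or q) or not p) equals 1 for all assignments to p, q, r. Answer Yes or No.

Counterexample: take p = 1/5, q = 0, r = 0.
not p = not 1/5 = 0
not not p = not 0 = 1
r or q = 0 or 0 = 0
not p = not 1/5 = 0
(r or q) or not p = 0 or 0 = 0
not not p implies ((r or q) or not p) = 1 implies 0 = 0
This gives 0 ≠ 1.

No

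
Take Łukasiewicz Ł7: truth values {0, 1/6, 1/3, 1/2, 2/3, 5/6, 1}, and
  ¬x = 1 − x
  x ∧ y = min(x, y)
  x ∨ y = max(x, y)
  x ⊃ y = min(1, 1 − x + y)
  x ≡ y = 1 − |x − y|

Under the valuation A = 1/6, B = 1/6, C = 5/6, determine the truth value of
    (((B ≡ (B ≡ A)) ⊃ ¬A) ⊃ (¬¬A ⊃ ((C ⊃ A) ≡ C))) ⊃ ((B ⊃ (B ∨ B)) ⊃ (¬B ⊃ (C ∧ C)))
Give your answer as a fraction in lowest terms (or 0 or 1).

B ≡ A = 1/6 ≡ 1/6 = 1
B ≡ (B ≡ A) = 1/6 ≡ 1 = 1/6
¬A = ¬1/6 = 5/6
(B ≡ (B ≡ A)) ⊃ ¬A = 1/6 ⊃ 5/6 = 1
¬A = ¬1/6 = 5/6
¬¬A = ¬5/6 = 1/6
C ⊃ A = 5/6 ⊃ 1/6 = 1/3
(C ⊃ A) ≡ C = 1/3 ≡ 5/6 = 1/2
¬¬A ⊃ ((C ⊃ A) ≡ C) = 1/6 ⊃ 1/2 = 1
((B ≡ (B ≡ A)) ⊃ ¬A) ⊃ (¬¬A ⊃ ((C ⊃ A) ≡ C)) = 1 ⊃ 1 = 1
B ∨ B = 1/6 ∨ 1/6 = 1/6
B ⊃ (B ∨ B) = 1/6 ⊃ 1/6 = 1
¬B = ¬1/6 = 5/6
C ∧ C = 5/6 ∧ 5/6 = 5/6
¬B ⊃ (C ∧ C) = 5/6 ⊃ 5/6 = 1
(B ⊃ (B ∨ B)) ⊃ (¬B ⊃ (C ∧ C)) = 1 ⊃ 1 = 1
(((B ≡ (B ≡ A)) ⊃ ¬A) ⊃ (¬¬A ⊃ ((C ⊃ A) ≡ C))) ⊃ ((B ⊃ (B ∨ B)) ⊃ (¬B ⊃ (C ∧ C))) = 1 ⊃ 1 = 1

1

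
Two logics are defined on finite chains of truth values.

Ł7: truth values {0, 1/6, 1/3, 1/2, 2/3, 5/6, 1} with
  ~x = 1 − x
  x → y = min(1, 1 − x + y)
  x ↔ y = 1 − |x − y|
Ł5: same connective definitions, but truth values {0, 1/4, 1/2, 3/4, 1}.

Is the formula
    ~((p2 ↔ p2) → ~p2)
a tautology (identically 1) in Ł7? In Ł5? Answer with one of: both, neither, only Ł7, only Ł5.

neither

In Ł7: at p2 = 0 the value is 0 — not a tautology.
In Ł5: at p2 = 0 the value is 0 — not a tautology.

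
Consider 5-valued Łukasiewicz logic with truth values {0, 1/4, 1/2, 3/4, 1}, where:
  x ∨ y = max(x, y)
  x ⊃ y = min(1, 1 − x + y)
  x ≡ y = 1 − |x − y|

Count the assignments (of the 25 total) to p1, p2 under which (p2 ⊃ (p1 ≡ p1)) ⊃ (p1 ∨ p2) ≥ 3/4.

16

value 1: 9 assignments (counts)
value 3/4: 7 assignments (counts)
value 1/2: 5 assignments
value 1/4: 3 assignments
value 0: 1 assignment
So 16 of the 25 assignments meet the threshold.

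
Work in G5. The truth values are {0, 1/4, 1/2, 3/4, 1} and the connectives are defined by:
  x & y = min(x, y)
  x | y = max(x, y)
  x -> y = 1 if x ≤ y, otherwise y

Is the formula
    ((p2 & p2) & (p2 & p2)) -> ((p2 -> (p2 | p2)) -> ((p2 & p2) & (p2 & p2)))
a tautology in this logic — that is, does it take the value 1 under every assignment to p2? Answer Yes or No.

p2 = 0 ↦ 1
p2 = 1/4 ↦ 1
p2 = 1/2 ↦ 1
p2 = 3/4 ↦ 1
p2 = 1 ↦ 1
Every assignment gives a value ≥ 1.

Yes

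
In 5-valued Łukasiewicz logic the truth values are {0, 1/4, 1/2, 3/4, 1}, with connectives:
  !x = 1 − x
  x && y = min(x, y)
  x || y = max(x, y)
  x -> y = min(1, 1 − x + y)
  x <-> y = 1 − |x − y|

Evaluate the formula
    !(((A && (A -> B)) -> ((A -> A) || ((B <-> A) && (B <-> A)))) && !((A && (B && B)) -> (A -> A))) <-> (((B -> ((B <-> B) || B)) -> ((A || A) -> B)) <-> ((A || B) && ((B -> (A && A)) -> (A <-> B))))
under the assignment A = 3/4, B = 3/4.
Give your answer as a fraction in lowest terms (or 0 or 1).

3/4

A -> B = 3/4 -> 3/4 = 1
A && (A -> B) = 3/4 && 1 = 3/4
A -> A = 3/4 -> 3/4 = 1
B <-> A = 3/4 <-> 3/4 = 1
B <-> A = 3/4 <-> 3/4 = 1
(B <-> A) && (B <-> A) = 1 && 1 = 1
(A -> A) || ((B <-> A) && (B <-> A)) = 1 || 1 = 1
(A && (A -> B)) -> ((A -> A) || ((B <-> A) && (B <-> A))) = 3/4 -> 1 = 1
B && B = 3/4 && 3/4 = 3/4
A && (B && B) = 3/4 && 3/4 = 3/4
A -> A = 3/4 -> 3/4 = 1
(A && (B && B)) -> (A -> A) = 3/4 -> 1 = 1
!((A && (B && B)) -> (A -> A)) = !1 = 0
((A && (A -> B)) -> ((A -> A) || ((B <-> A) && (B <-> A)))) && !((A && (B && B)) -> (A -> A)) = 1 && 0 = 0
!(((A && (A -> B)) -> ((A -> A) || ((B <-> A) && (B <-> A)))) && !((A && (B && B)) -> (A -> A))) = !0 = 1
B <-> B = 3/4 <-> 3/4 = 1
(B <-> B) || B = 1 || 3/4 = 1
B -> ((B <-> B) || B) = 3/4 -> 1 = 1
A || A = 3/4 || 3/4 = 3/4
(A || A) -> B = 3/4 -> 3/4 = 1
(B -> ((B <-> B) || B)) -> ((A || A) -> B) = 1 -> 1 = 1
A || B = 3/4 || 3/4 = 3/4
A && A = 3/4 && 3/4 = 3/4
B -> (A && A) = 3/4 -> 3/4 = 1
A <-> B = 3/4 <-> 3/4 = 1
(B -> (A && A)) -> (A <-> B) = 1 -> 1 = 1
(A || B) && ((B -> (A && A)) -> (A <-> B)) = 3/4 && 1 = 3/4
((B -> ((B <-> B) || B)) -> ((A || A) -> B)) <-> ((A || B) && ((B -> (A && A)) -> (A <-> B))) = 1 <-> 3/4 = 3/4
!(((A && (A -> B)) -> ((A -> A) || ((B <-> A) && (B <-> A)))) && !((A && (B && B)) -> (A -> A))) <-> (((B -> ((B <-> B) || B)) -> ((A || A) -> B)) <-> ((A || B) && ((B -> (A && A)) -> (A <-> B)))) = 1 <-> 3/4 = 3/4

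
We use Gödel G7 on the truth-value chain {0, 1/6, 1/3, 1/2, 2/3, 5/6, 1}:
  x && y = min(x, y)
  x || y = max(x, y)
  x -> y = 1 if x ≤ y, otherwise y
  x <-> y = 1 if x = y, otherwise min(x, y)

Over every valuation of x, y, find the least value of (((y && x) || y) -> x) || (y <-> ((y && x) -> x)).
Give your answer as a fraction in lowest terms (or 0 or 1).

1/6

Take x = 0, y = 1/6:
y && x = 1/6 && 0 = 0
(y && x) || y = 0 || 1/6 = 1/6
((y && x) || y) -> x = 1/6 -> 0 = 0
y && x = 1/6 && 0 = 0
(y && x) -> x = 0 -> 0 = 1
y <-> ((y && x) -> x) = 1/6 <-> 1 = 1/6
(((y && x) || y) -> x) || (y <-> ((y && x) -> x)) = 0 || 1/6 = 1/6
No assignment yields a value below 1/6, so this is the minimum.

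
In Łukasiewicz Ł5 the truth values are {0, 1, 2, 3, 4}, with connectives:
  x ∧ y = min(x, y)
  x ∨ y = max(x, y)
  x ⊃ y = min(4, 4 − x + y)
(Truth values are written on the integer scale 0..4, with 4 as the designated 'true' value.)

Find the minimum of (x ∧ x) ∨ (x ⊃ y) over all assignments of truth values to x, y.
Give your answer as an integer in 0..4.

Take x = 2, y = 0:
x ∧ x = 2 ∧ 2 = 2
x ⊃ y = 2 ⊃ 0 = 2
(x ∧ x) ∨ (x ⊃ y) = 2 ∨ 2 = 2
No assignment yields a value below 2, so this is the minimum.

2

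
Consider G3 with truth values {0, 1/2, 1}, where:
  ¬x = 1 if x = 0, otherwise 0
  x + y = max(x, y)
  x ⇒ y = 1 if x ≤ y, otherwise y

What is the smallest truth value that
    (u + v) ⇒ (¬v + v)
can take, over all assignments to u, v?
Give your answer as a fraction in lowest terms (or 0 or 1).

1/2

Take u = 1, v = 1/2:
u + v = 1 + 1/2 = 1
¬v = ¬1/2 = 0
¬v + v = 0 + 1/2 = 1/2
(u + v) ⇒ (¬v + v) = 1 ⇒ 1/2 = 1/2
No assignment yields a value below 1/2, so this is the minimum.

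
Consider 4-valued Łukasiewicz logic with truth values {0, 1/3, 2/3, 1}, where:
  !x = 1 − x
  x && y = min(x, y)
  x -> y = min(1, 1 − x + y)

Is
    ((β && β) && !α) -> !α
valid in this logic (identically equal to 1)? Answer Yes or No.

Yes

α = 0, β = 0 ↦ 1
α = 0, β = 1/3 ↦ 1
α = 0, β = 2/3 ↦ 1
α = 0, β = 1 ↦ 1
α = 1/3, β = 0 ↦ 1
α = 1/3, β = 1/3 ↦ 1
α = 1/3, β = 2/3 ↦ 1
α = 1/3, β = 1 ↦ 1
α = 2/3, β = 0 ↦ 1
α = 2/3, β = 1/3 ↦ 1
α = 2/3, β = 2/3 ↦ 1
α = 2/3, β = 1 ↦ 1
α = 1, β = 0 ↦ 1
α = 1, β = 1/3 ↦ 1
α = 1, β = 2/3 ↦ 1
α = 1, β = 1 ↦ 1
Every assignment gives a value ≥ 1.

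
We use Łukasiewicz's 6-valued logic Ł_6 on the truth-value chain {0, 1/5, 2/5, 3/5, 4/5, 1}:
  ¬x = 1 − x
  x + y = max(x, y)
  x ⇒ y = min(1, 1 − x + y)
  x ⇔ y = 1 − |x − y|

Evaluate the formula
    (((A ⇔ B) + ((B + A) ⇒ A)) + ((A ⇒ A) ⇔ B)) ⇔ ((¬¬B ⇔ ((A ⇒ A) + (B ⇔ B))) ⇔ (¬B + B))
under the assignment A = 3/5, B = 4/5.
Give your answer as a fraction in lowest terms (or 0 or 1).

A ⇔ B = 3/5 ⇔ 4/5 = 4/5
B + A = 4/5 + 3/5 = 4/5
(B + A) ⇒ A = 4/5 ⇒ 3/5 = 4/5
(A ⇔ B) + ((B + A) ⇒ A) = 4/5 + 4/5 = 4/5
A ⇒ A = 3/5 ⇒ 3/5 = 1
(A ⇒ A) ⇔ B = 1 ⇔ 4/5 = 4/5
((A ⇔ B) + ((B + A) ⇒ A)) + ((A ⇒ A) ⇔ B) = 4/5 + 4/5 = 4/5
¬B = ¬4/5 = 1/5
¬¬B = ¬1/5 = 4/5
A ⇒ A = 3/5 ⇒ 3/5 = 1
B ⇔ B = 4/5 ⇔ 4/5 = 1
(A ⇒ A) + (B ⇔ B) = 1 + 1 = 1
¬¬B ⇔ ((A ⇒ A) + (B ⇔ B)) = 4/5 ⇔ 1 = 4/5
¬B = ¬4/5 = 1/5
¬B + B = 1/5 + 4/5 = 4/5
(¬¬B ⇔ ((A ⇒ A) + (B ⇔ B))) ⇔ (¬B + B) = 4/5 ⇔ 4/5 = 1
(((A ⇔ B) + ((B + A) ⇒ A)) + ((A ⇒ A) ⇔ B)) ⇔ ((¬¬B ⇔ ((A ⇒ A) + (B ⇔ B))) ⇔ (¬B + B)) = 4/5 ⇔ 1 = 4/5

4/5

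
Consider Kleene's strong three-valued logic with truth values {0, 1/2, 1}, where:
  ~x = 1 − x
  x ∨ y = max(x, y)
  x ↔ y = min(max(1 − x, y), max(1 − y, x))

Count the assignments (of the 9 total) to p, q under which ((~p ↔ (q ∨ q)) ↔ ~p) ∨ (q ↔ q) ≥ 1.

6

p = 0, q = 0 ↦ 1  ≥
p = 0, q = 1/2 ↦ 1/2  <
p = 0, q = 1 ↦ 1  ≥
p = 1/2, q = 0 ↦ 1  ≥
p = 1/2, q = 1/2 ↦ 1/2  <
p = 1/2, q = 1 ↦ 1  ≥
p = 1, q = 0 ↦ 1  ≥
p = 1, q = 1/2 ↦ 1/2  <
p = 1, q = 1 ↦ 1  ≥
So 6 of the 9 assignments meet the threshold.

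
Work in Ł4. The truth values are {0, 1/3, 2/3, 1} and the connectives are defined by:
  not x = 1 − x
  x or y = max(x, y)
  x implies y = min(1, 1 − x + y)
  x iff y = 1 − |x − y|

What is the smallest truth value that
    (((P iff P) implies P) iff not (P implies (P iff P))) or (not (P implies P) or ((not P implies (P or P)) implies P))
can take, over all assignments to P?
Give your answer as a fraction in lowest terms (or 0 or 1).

Take P = 1/3:
P iff P = 1/3 iff 1/3 = 1
(P iff P) implies P = 1 implies 1/3 = 1/3
P iff P = 1/3 iff 1/3 = 1
P implies (P iff P) = 1/3 implies 1 = 1
not (P implies (P iff P)) = not 1 = 0
((P iff P) implies P) iff not (P implies (P iff P)) = 1/3 iff 0 = 2/3
P implies P = 1/3 implies 1/3 = 1
not (P implies P) = not 1 = 0
not P = not 1/3 = 2/3
P or P = 1/3 or 1/3 = 1/3
not P implies (P or P) = 2/3 implies 1/3 = 2/3
(not P implies (P or P)) implies P = 2/3 implies 1/3 = 2/3
not (P implies P) or ((not P implies (P or P)) implies P) = 0 or 2/3 = 2/3
(((P iff P) implies P) iff not (P implies (P iff P))) or (not (P implies P) or ((not P implies (P or P)) implies P)) = 2/3 or 2/3 = 2/3
No assignment yields a value below 2/3, so this is the minimum.

2/3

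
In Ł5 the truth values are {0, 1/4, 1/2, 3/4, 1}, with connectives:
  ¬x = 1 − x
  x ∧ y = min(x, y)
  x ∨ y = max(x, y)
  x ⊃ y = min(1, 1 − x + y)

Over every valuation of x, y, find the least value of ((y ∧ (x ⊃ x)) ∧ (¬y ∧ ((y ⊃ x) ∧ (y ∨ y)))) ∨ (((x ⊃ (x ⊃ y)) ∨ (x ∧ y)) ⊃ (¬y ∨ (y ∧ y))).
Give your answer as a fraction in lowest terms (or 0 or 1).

Take x = 0, y = 1/2:
x ⊃ x = 0 ⊃ 0 = 1
y ∧ (x ⊃ x) = 1/2 ∧ 1 = 1/2
¬y = ¬1/2 = 1/2
y ⊃ x = 1/2 ⊃ 0 = 1/2
y ∨ y = 1/2 ∨ 1/2 = 1/2
(y ⊃ x) ∧ (y ∨ y) = 1/2 ∧ 1/2 = 1/2
¬y ∧ ((y ⊃ x) ∧ (y ∨ y)) = 1/2 ∧ 1/2 = 1/2
(y ∧ (x ⊃ x)) ∧ (¬y ∧ ((y ⊃ x) ∧ (y ∨ y))) = 1/2 ∧ 1/2 = 1/2
x ⊃ y = 0 ⊃ 1/2 = 1
x ⊃ (x ⊃ y) = 0 ⊃ 1 = 1
x ∧ y = 0 ∧ 1/2 = 0
(x ⊃ (x ⊃ y)) ∨ (x ∧ y) = 1 ∨ 0 = 1
¬y = ¬1/2 = 1/2
y ∧ y = 1/2 ∧ 1/2 = 1/2
¬y ∨ (y ∧ y) = 1/2 ∨ 1/2 = 1/2
((x ⊃ (x ⊃ y)) ∨ (x ∧ y)) ⊃ (¬y ∨ (y ∧ y)) = 1 ⊃ 1/2 = 1/2
((y ∧ (x ⊃ x)) ∧ (¬y ∧ ((y ⊃ x) ∧ (y ∨ y)))) ∨ (((x ⊃ (x ⊃ y)) ∨ (x ∧ y)) ⊃ (¬y ∨ (y ∧ y))) = 1/2 ∨ 1/2 = 1/2
No assignment yields a value below 1/2, so this is the minimum.

1/2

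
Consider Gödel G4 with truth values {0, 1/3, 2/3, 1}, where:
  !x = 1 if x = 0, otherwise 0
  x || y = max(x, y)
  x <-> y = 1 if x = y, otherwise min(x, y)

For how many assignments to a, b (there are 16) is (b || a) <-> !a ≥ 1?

a = 0, b = 0 ↦ 0  <
a = 0, b = 1/3 ↦ 1/3  <
a = 0, b = 2/3 ↦ 2/3  <
a = 0, b = 1 ↦ 1  ≥
a = 1/3, b = 0 ↦ 0  <
a = 1/3, b = 1/3 ↦ 0  <
a = 1/3, b = 2/3 ↦ 0  <
a = 1/3, b = 1 ↦ 0  <
a = 2/3, b = 0 ↦ 0  <
a = 2/3, b = 1/3 ↦ 0  <
a = 2/3, b = 2/3 ↦ 0  <
a = 2/3, b = 1 ↦ 0  <
a = 1, b = 0 ↦ 0  <
a = 1, b = 1/3 ↦ 0  <
a = 1, b = 2/3 ↦ 0  <
a = 1, b = 1 ↦ 0  <
So 1 of the 16 assignments meets the threshold.

1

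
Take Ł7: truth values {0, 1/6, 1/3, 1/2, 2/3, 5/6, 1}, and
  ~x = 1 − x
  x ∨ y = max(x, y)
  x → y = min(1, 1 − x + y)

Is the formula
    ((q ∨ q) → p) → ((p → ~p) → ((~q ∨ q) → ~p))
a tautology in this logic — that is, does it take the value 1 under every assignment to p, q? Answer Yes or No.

No

Counterexample: take p = 1/6, q = 0.
q ∨ q = 0 ∨ 0 = 0
(q ∨ q) → p = 0 → 1/6 = 1
~p = ~1/6 = 5/6
p → ~p = 1/6 → 5/6 = 1
~q = ~0 = 1
~q ∨ q = 1 ∨ 0 = 1
~p = ~1/6 = 5/6
(~q ∨ q) → ~p = 1 → 5/6 = 5/6
(p → ~p) → ((~q ∨ q) → ~p) = 1 → 5/6 = 5/6
((q ∨ q) → p) → ((p → ~p) → ((~q ∨ q) → ~p)) = 1 → 5/6 = 5/6
This gives 5/6 ≠ 1.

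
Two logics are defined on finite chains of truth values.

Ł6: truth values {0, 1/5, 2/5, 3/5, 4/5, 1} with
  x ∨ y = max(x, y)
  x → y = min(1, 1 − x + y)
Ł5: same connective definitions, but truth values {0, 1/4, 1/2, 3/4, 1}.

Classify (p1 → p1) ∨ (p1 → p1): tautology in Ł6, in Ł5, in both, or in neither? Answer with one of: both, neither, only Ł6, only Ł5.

In Ł6: every assignment gives 1 — tautology.
In Ł5: every assignment gives 1 — tautology.

both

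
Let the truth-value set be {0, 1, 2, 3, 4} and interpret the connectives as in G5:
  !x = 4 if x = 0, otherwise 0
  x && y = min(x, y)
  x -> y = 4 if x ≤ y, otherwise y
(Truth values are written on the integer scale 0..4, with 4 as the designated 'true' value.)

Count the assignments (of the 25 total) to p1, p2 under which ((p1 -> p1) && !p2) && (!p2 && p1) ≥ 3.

value 4: 1 assignment (counts)
value 3: 1 assignment (counts)
value 2: 1 assignment
value 1: 1 assignment
value 0: 21 assignments
So 2 of the 25 assignments meet the threshold.

2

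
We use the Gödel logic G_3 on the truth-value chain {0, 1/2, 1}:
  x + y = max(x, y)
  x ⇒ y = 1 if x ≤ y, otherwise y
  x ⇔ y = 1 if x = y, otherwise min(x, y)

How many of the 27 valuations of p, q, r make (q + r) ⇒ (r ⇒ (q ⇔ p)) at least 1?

value 1: 17 assignments (counts)
value 1/2: 2 assignments
value 0: 8 assignments
So 17 of the 27 assignments meet the threshold.

17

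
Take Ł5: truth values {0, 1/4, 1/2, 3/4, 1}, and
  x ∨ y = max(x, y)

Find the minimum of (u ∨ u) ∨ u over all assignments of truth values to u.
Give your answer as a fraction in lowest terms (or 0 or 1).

0

Take u = 0:
u ∨ u = 0 ∨ 0 = 0
(u ∨ u) ∨ u = 0 ∨ 0 = 0
No assignment yields a value below 0, so this is the minimum.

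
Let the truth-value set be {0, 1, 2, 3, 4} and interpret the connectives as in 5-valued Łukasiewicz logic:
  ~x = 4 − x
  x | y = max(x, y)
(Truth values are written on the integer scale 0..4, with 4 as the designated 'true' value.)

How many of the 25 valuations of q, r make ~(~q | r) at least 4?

value 4: 1 assignment (counts)
value 3: 3 assignments
value 2: 5 assignments
value 1: 7 assignments
value 0: 9 assignments
So 1 of the 25 assignments meets the threshold.

1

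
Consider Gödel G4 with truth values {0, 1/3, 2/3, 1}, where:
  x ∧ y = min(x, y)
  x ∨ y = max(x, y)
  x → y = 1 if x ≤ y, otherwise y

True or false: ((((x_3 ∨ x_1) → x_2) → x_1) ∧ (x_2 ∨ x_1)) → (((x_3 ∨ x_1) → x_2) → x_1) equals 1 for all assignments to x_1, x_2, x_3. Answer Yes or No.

Yes

At x_1 = 1, x_2 = 2/3, x_3 = 0, for instance:
x_3 ∨ x_1 = 0 ∨ 1 = 1
(x_3 ∨ x_1) → x_2 = 1 → 2/3 = 2/3
((x_3 ∨ x_1) → x_2) → x_1 = 2/3 → 1 = 1
x_2 ∨ x_1 = 2/3 ∨ 1 = 1
(((x_3 ∨ x_1) → x_2) → x_1) ∧ (x_2 ∨ x_1) = 1 ∧ 1 = 1
((((x_3 ∨ x_1) → x_2) → x_1) ∧ (x_2 ∨ x_1)) → (((x_3 ∨ x_1) → x_2) → x_1) = 1 → 1 = 1
and checking the remaining 63 assignments likewise gives ≥ 1 in every case.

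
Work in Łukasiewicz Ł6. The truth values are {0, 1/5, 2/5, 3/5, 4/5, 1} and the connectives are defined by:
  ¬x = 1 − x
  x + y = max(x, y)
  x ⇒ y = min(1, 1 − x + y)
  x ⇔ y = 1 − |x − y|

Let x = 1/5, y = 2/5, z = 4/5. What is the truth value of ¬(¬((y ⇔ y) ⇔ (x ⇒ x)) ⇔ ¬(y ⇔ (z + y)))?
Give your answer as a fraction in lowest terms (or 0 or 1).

y ⇔ y = 2/5 ⇔ 2/5 = 1
x ⇒ x = 1/5 ⇒ 1/5 = 1
(y ⇔ y) ⇔ (x ⇒ x) = 1 ⇔ 1 = 1
¬((y ⇔ y) ⇔ (x ⇒ x)) = ¬1 = 0
z + y = 4/5 + 2/5 = 4/5
y ⇔ (z + y) = 2/5 ⇔ 4/5 = 3/5
¬(y ⇔ (z + y)) = ¬3/5 = 2/5
¬((y ⇔ y) ⇔ (x ⇒ x)) ⇔ ¬(y ⇔ (z + y)) = 0 ⇔ 2/5 = 3/5
¬(¬((y ⇔ y) ⇔ (x ⇒ x)) ⇔ ¬(y ⇔ (z + y))) = ¬3/5 = 2/5

2/5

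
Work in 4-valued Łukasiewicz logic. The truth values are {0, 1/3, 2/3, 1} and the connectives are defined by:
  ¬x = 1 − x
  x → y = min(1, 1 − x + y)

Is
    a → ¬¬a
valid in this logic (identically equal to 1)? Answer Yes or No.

Yes

a = 0 ↦ 1
a = 1/3 ↦ 1
a = 2/3 ↦ 1
a = 1 ↦ 1
Every assignment gives a value ≥ 1.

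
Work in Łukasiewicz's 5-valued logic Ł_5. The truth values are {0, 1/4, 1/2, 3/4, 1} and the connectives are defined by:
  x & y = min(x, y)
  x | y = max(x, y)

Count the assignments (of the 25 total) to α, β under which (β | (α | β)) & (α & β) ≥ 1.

1

value 1: 1 assignment (counts)
value 3/4: 3 assignments
value 1/2: 5 assignments
value 1/4: 7 assignments
value 0: 9 assignments
So 1 of the 25 assignments meets the threshold.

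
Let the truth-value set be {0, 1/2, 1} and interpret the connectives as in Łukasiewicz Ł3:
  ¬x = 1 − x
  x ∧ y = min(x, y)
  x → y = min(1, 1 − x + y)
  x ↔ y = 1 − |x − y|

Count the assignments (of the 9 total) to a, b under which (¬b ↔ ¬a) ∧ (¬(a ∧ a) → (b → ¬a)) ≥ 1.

a = 0, b = 0 ↦ 1  ≥
a = 0, b = 1/2 ↦ 1/2  <
a = 0, b = 1 ↦ 0  <
a = 1/2, b = 0 ↦ 1/2  <
a = 1/2, b = 1/2 ↦ 1  ≥
a = 1/2, b = 1 ↦ 1/2  <
a = 1, b = 0 ↦ 0  <
a = 1, b = 1/2 ↦ 1/2  <
a = 1, b = 1 ↦ 1  ≥
So 3 of the 9 assignments meet the threshold.

3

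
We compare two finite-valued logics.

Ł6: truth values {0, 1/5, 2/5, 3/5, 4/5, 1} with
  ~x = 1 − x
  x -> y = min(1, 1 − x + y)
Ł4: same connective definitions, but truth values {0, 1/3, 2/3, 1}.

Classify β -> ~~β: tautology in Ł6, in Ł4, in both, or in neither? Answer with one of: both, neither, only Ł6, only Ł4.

In Ł6: every assignment gives 1 — tautology.
In Ł4: every assignment gives 1 — tautology.

both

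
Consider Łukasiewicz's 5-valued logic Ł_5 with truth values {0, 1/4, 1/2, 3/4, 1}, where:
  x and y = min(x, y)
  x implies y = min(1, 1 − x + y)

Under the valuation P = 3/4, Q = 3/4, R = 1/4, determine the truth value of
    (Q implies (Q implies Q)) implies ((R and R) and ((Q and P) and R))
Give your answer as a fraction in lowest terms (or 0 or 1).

Q implies Q = 3/4 implies 3/4 = 1
Q implies (Q implies Q) = 3/4 implies 1 = 1
R and R = 1/4 and 1/4 = 1/4
Q and P = 3/4 and 3/4 = 3/4
(Q and P) and R = 3/4 and 1/4 = 1/4
(R and R) and ((Q and P) and R) = 1/4 and 1/4 = 1/4
(Q implies (Q implies Q)) implies ((R and R) and ((Q and P) and R)) = 1 implies 1/4 = 1/4

1/4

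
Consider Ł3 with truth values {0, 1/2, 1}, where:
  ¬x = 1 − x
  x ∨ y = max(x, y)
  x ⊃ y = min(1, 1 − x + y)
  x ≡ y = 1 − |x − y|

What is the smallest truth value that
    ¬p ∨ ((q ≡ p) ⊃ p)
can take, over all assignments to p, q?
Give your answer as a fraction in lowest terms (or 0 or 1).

Take p = 1/2, q = 1/2:
¬p = ¬1/2 = 1/2
q ≡ p = 1/2 ≡ 1/2 = 1
(q ≡ p) ⊃ p = 1 ⊃ 1/2 = 1/2
¬p ∨ ((q ≡ p) ⊃ p) = 1/2 ∨ 1/2 = 1/2
No assignment yields a value below 1/2, so this is the minimum.

1/2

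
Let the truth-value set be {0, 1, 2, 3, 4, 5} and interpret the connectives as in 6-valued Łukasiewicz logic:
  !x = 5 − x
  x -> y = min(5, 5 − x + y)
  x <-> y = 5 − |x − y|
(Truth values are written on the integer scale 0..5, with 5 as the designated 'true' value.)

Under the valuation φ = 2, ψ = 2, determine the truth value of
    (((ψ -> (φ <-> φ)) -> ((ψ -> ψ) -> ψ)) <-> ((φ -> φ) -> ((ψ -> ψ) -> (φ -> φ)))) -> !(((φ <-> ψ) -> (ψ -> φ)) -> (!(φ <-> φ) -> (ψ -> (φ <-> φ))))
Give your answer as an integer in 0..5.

φ <-> φ = 2 <-> 2 = 5
ψ -> (φ <-> φ) = 2 -> 5 = 5
ψ -> ψ = 2 -> 2 = 5
(ψ -> ψ) -> ψ = 5 -> 2 = 2
(ψ -> (φ <-> φ)) -> ((ψ -> ψ) -> ψ) = 5 -> 2 = 2
φ -> φ = 2 -> 2 = 5
ψ -> ψ = 2 -> 2 = 5
φ -> φ = 2 -> 2 = 5
(ψ -> ψ) -> (φ -> φ) = 5 -> 5 = 5
(φ -> φ) -> ((ψ -> ψ) -> (φ -> φ)) = 5 -> 5 = 5
((ψ -> (φ <-> φ)) -> ((ψ -> ψ) -> ψ)) <-> ((φ -> φ) -> ((ψ -> ψ) -> (φ -> φ))) = 2 <-> 5 = 2
φ <-> ψ = 2 <-> 2 = 5
ψ -> φ = 2 -> 2 = 5
(φ <-> ψ) -> (ψ -> φ) = 5 -> 5 = 5
φ <-> φ = 2 <-> 2 = 5
!(φ <-> φ) = !5 = 0
φ <-> φ = 2 <-> 2 = 5
ψ -> (φ <-> φ) = 2 -> 5 = 5
!(φ <-> φ) -> (ψ -> (φ <-> φ)) = 0 -> 5 = 5
((φ <-> ψ) -> (ψ -> φ)) -> (!(φ <-> φ) -> (ψ -> (φ <-> φ))) = 5 -> 5 = 5
!(((φ <-> ψ) -> (ψ -> φ)) -> (!(φ <-> φ) -> (ψ -> (φ <-> φ)))) = !5 = 0
(((ψ -> (φ <-> φ)) -> ((ψ -> ψ) -> ψ)) <-> ((φ -> φ) -> ((ψ -> ψ) -> (φ -> φ)))) -> !(((φ <-> ψ) -> (ψ -> φ)) -> (!(φ <-> φ) -> (ψ -> (φ <-> φ)))) = 2 -> 0 = 3

3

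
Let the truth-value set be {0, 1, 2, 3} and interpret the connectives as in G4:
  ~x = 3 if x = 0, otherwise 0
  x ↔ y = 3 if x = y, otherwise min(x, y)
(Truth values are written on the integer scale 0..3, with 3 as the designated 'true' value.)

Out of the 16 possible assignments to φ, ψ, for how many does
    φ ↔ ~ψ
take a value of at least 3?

φ = 0, ψ = 0 ↦ 0  <
φ = 0, ψ = 1 ↦ 3  ≥
φ = 0, ψ = 2 ↦ 3  ≥
φ = 0, ψ = 3 ↦ 3  ≥
φ = 1, ψ = 0 ↦ 1  <
φ = 1, ψ = 1 ↦ 0  <
φ = 1, ψ = 2 ↦ 0  <
φ = 1, ψ = 3 ↦ 0  <
φ = 2, ψ = 0 ↦ 2  <
φ = 2, ψ = 1 ↦ 0  <
φ = 2, ψ = 2 ↦ 0  <
φ = 2, ψ = 3 ↦ 0  <
φ = 3, ψ = 0 ↦ 3  ≥
φ = 3, ψ = 1 ↦ 0  <
φ = 3, ψ = 2 ↦ 0  <
φ = 3, ψ = 3 ↦ 0  <
So 4 of the 16 assignments meet the threshold.

4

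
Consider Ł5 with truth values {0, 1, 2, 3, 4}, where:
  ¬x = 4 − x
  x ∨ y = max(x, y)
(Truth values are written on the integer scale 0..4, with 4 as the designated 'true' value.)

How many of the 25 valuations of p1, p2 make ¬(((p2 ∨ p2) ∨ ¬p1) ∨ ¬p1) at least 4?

1

value 4: 1 assignment (counts)
value 3: 3 assignments
value 2: 5 assignments
value 1: 7 assignments
value 0: 9 assignments
So 1 of the 25 assignments meets the threshold.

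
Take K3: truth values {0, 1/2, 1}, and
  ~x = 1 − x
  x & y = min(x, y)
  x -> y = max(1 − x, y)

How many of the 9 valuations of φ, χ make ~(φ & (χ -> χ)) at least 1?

3

φ = 0, χ = 0 ↦ 1  ≥
φ = 0, χ = 1/2 ↦ 1  ≥
φ = 0, χ = 1 ↦ 1  ≥
φ = 1/2, χ = 0 ↦ 1/2  <
φ = 1/2, χ = 1/2 ↦ 1/2  <
φ = 1/2, χ = 1 ↦ 1/2  <
φ = 1, χ = 0 ↦ 0  <
φ = 1, χ = 1/2 ↦ 1/2  <
φ = 1, χ = 1 ↦ 0  <
So 3 of the 9 assignments meet the threshold.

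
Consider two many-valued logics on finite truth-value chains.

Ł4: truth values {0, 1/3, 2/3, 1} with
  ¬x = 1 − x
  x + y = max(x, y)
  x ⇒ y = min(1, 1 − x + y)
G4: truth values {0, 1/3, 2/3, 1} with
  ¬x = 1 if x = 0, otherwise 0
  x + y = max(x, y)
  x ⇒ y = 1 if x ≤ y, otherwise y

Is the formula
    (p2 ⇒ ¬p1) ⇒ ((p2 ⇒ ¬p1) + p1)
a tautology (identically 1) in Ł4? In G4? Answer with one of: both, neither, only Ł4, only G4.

In Ł4: every assignment gives 1 — tautology.
In G4: every assignment gives 1 — tautology.

both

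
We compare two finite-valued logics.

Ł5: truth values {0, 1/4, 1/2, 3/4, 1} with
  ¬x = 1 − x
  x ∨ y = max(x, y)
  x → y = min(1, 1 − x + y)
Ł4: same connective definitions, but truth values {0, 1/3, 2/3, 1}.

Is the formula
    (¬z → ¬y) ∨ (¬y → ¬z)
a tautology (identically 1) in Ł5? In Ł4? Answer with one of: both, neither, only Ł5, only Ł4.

In Ł5: every assignment gives 1 — tautology.
In Ł4: every assignment gives 1 — tautology.

both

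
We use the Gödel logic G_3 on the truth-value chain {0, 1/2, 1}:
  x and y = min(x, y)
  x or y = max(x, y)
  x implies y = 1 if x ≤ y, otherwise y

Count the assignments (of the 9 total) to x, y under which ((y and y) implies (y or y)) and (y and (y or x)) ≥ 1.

3

x = 0, y = 0 ↦ 0  <
x = 0, y = 1/2 ↦ 1/2  <
x = 0, y = 1 ↦ 1  ≥
x = 1/2, y = 0 ↦ 0  <
x = 1/2, y = 1/2 ↦ 1/2  <
x = 1/2, y = 1 ↦ 1  ≥
x = 1, y = 0 ↦ 0  <
x = 1, y = 1/2 ↦ 1/2  <
x = 1, y = 1 ↦ 1  ≥
So 3 of the 9 assignments meet the threshold.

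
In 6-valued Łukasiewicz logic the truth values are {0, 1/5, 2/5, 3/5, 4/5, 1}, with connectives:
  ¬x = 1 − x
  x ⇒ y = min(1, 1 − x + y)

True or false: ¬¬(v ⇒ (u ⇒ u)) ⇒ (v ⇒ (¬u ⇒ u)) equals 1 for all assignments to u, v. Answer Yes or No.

No

Counterexample: take u = 0, v = 1/5.
u ⇒ u = 0 ⇒ 0 = 1
v ⇒ (u ⇒ u) = 1/5 ⇒ 1 = 1
¬(v ⇒ (u ⇒ u)) = ¬1 = 0
¬¬(v ⇒ (u ⇒ u)) = ¬0 = 1
¬u = ¬0 = 1
¬u ⇒ u = 1 ⇒ 0 = 0
v ⇒ (¬u ⇒ u) = 1/5 ⇒ 0 = 4/5
¬¬(v ⇒ (u ⇒ u)) ⇒ (v ⇒ (¬u ⇒ u)) = 1 ⇒ 4/5 = 4/5
This gives 4/5 ≠ 1.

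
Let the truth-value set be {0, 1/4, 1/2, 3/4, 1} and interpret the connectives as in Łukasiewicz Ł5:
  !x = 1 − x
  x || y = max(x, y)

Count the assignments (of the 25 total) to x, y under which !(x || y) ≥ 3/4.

value 1: 1 assignment (counts)
value 3/4: 3 assignments (counts)
value 1/2: 5 assignments
value 1/4: 7 assignments
value 0: 9 assignments
So 4 of the 25 assignments meet the threshold.

4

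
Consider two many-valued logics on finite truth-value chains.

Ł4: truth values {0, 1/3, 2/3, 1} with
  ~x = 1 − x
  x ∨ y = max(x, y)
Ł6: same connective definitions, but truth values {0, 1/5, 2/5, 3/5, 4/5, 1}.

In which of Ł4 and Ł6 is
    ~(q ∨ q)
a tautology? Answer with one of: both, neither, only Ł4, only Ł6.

In Ł4: at q = 1/3 the value is 2/3 — not a tautology.
In Ł6: at q = 1/5 the value is 4/5 — not a tautology.

neither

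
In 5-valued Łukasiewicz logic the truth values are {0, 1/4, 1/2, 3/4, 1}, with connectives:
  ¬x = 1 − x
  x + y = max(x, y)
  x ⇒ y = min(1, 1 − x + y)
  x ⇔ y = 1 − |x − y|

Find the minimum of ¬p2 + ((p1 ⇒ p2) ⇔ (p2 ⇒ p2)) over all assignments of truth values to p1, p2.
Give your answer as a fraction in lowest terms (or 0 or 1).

Take p1 = 1, p2 = 1/2:
¬p2 = ¬1/2 = 1/2
p1 ⇒ p2 = 1 ⇒ 1/2 = 1/2
p2 ⇒ p2 = 1/2 ⇒ 1/2 = 1
(p1 ⇒ p2) ⇔ (p2 ⇒ p2) = 1/2 ⇔ 1 = 1/2
¬p2 + ((p1 ⇒ p2) ⇔ (p2 ⇒ p2)) = 1/2 + 1/2 = 1/2
No assignment yields a value below 1/2, so this is the minimum.

1/2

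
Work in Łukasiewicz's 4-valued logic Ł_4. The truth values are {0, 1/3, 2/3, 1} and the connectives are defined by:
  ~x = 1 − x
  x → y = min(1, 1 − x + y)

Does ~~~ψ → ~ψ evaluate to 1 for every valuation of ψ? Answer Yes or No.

Yes

ψ = 0 ↦ 1
ψ = 1/3 ↦ 1
ψ = 2/3 ↦ 1
ψ = 1 ↦ 1
Every assignment gives a value ≥ 1.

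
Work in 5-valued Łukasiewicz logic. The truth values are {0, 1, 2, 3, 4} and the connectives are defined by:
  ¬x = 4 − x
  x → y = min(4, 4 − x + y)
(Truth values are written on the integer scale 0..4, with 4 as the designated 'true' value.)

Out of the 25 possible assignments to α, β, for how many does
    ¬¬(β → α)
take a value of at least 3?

value 4: 15 assignments (counts)
value 3: 4 assignments (counts)
value 2: 3 assignments
value 1: 2 assignments
value 0: 1 assignment
So 19 of the 25 assignments meet the threshold.

19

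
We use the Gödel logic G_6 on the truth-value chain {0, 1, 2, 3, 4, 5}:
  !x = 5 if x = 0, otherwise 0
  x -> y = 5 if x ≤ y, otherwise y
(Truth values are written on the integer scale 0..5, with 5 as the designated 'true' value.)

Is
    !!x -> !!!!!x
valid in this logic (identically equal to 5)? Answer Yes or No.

No

Counterexample: take x = 1.
!x = !1 = 0
!!x = !0 = 5
!x = !1 = 0
!!x = !0 = 5
!!!x = !5 = 0
!!!!x = !0 = 5
!!!!!x = !5 = 0
!!x -> !!!!!x = 5 -> 0 = 0
This gives 0 ≠ 5.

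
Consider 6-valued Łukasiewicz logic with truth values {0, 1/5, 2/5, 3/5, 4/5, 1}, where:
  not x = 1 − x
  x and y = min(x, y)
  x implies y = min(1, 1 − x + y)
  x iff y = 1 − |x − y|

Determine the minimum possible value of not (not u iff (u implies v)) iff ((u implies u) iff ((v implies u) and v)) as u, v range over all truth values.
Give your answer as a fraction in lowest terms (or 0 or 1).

3/5

Take u = 0, v = 2/5:
not u = not 0 = 1
u implies v = 0 implies 2/5 = 1
not u iff (u implies v) = 1 iff 1 = 1
not (not u iff (u implies v)) = not 1 = 0
u implies u = 0 implies 0 = 1
v implies u = 2/5 implies 0 = 3/5
(v implies u) and v = 3/5 and 2/5 = 2/5
(u implies u) iff ((v implies u) and v) = 1 iff 2/5 = 2/5
not (not u iff (u implies v)) iff ((u implies u) iff ((v implies u) and v)) = 0 iff 2/5 = 3/5
No assignment yields a value below 3/5, so this is the minimum.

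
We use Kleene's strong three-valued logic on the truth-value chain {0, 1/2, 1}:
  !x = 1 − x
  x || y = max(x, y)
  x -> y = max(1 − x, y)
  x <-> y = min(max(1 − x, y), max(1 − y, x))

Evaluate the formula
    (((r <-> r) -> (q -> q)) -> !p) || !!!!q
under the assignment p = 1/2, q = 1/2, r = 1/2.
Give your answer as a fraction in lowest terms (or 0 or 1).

r <-> r = 1/2 <-> 1/2 = 1/2
q -> q = 1/2 -> 1/2 = 1/2
(r <-> r) -> (q -> q) = 1/2 -> 1/2 = 1/2
!p = !1/2 = 1/2
((r <-> r) -> (q -> q)) -> !p = 1/2 -> 1/2 = 1/2
!q = !1/2 = 1/2
!!q = !1/2 = 1/2
!!!q = !1/2 = 1/2
!!!!q = !1/2 = 1/2
(((r <-> r) -> (q -> q)) -> !p) || !!!!q = 1/2 || 1/2 = 1/2

1/2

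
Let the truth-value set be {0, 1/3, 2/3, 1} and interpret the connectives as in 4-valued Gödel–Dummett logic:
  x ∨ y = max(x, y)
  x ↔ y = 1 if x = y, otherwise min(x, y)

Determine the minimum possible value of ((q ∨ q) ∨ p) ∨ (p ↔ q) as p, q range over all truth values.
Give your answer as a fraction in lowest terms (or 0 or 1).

1/3

Take p = 0, q = 1/3:
q ∨ q = 1/3 ∨ 1/3 = 1/3
(q ∨ q) ∨ p = 1/3 ∨ 0 = 1/3
p ↔ q = 0 ↔ 1/3 = 0
((q ∨ q) ∨ p) ∨ (p ↔ q) = 1/3 ∨ 0 = 1/3
No assignment yields a value below 1/3, so this is the minimum.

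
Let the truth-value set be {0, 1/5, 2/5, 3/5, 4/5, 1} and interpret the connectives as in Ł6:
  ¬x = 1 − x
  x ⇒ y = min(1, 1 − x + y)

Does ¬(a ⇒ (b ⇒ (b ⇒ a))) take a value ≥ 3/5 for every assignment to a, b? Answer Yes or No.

Counterexample: take a = 0, b = 0.
b ⇒ a = 0 ⇒ 0 = 1
b ⇒ (b ⇒ a) = 0 ⇒ 1 = 1
a ⇒ (b ⇒ (b ⇒ a)) = 0 ⇒ 1 = 1
¬(a ⇒ (b ⇒ (b ⇒ a))) = ¬1 = 0
This gives 0, which is below 3/5.

No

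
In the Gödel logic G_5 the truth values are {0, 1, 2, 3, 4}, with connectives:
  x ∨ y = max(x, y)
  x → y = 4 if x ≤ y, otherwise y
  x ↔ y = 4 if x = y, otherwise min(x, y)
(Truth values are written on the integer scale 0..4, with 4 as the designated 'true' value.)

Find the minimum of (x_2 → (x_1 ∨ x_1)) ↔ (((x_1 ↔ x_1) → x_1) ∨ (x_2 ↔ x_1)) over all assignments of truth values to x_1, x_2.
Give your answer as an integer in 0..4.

Take x_1 = 1, x_2 = 0:
x_1 ∨ x_1 = 1 ∨ 1 = 1
x_2 → (x_1 ∨ x_1) = 0 → 1 = 4
x_1 ↔ x_1 = 1 ↔ 1 = 4
(x_1 ↔ x_1) → x_1 = 4 → 1 = 1
x_2 ↔ x_1 = 0 ↔ 1 = 0
((x_1 ↔ x_1) → x_1) ∨ (x_2 ↔ x_1) = 1 ∨ 0 = 1
(x_2 → (x_1 ∨ x_1)) ↔ (((x_1 ↔ x_1) → x_1) ∨ (x_2 ↔ x_1)) = 4 ↔ 1 = 1
No assignment yields a value below 1, so this is the minimum.

1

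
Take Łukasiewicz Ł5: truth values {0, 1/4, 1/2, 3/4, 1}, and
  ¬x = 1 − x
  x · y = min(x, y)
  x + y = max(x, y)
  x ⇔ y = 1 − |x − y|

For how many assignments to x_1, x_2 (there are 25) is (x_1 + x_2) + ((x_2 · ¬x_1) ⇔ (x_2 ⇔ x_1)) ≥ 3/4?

18

value 1: 10 assignments (counts)
value 3/4: 8 assignments (counts)
value 1/2: 4 assignments
value 1/4: 2 assignments
value 0: 1 assignment
So 18 of the 25 assignments meet the threshold.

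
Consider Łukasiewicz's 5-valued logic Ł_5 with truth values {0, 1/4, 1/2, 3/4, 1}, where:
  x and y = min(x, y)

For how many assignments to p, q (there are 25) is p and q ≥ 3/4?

4

value 1: 1 assignment (counts)
value 3/4: 3 assignments (counts)
value 1/2: 5 assignments
value 1/4: 7 assignments
value 0: 9 assignments
So 4 of the 25 assignments meet the threshold.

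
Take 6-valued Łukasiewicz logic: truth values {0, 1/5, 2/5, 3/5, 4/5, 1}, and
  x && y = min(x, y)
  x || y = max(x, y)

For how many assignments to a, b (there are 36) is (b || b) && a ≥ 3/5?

9

value 1: 1 assignment (counts)
value 4/5: 3 assignments (counts)
value 3/5: 5 assignments (counts)
value 2/5: 7 assignments
value 1/5: 9 assignments
value 0: 11 assignments
So 9 of the 36 assignments meet the threshold.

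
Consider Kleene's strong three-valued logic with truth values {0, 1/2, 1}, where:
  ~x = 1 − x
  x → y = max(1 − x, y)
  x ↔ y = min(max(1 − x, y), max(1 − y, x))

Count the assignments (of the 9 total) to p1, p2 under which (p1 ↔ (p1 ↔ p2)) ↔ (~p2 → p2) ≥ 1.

p1 = 0, p2 = 0 ↦ 1  ≥
p1 = 0, p2 = 1/2 ↦ 1/2  <
p1 = 0, p2 = 1 ↦ 1  ≥
p1 = 1/2, p2 = 0 ↦ 1/2  <
p1 = 1/2, p2 = 1/2 ↦ 1/2  <
p1 = 1/2, p2 = 1 ↦ 1/2  <
p1 = 1, p2 = 0 ↦ 1  ≥
p1 = 1, p2 = 1/2 ↦ 1/2  <
p1 = 1, p2 = 1 ↦ 1  ≥
So 4 of the 9 assignments meet the threshold.

4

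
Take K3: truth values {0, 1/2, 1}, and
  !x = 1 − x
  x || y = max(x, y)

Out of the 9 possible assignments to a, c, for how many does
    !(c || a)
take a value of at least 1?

1

a = 0, c = 0 ↦ 1  ≥
a = 0, c = 1/2 ↦ 1/2  <
a = 0, c = 1 ↦ 0  <
a = 1/2, c = 0 ↦ 1/2  <
a = 1/2, c = 1/2 ↦ 1/2  <
a = 1/2, c = 1 ↦ 0  <
a = 1, c = 0 ↦ 0  <
a = 1, c = 1/2 ↦ 0  <
a = 1, c = 1 ↦ 0  <
So 1 of the 9 assignments meets the threshold.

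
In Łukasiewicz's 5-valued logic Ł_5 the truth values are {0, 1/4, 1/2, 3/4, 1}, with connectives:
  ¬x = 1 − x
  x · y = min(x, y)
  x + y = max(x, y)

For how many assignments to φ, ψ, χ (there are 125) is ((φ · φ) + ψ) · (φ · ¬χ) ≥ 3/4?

value 1: 5 assignments (counts)
value 3/4: 15 assignments (counts)
value 1/2: 25 assignments
value 1/4: 35 assignments
value 0: 45 assignments
So 20 of the 125 assignments meet the threshold.

20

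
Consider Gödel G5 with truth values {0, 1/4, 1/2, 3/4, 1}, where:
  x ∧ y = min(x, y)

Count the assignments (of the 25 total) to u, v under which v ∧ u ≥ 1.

value 1: 1 assignment (counts)
value 3/4: 3 assignments
value 1/2: 5 assignments
value 1/4: 7 assignments
value 0: 9 assignments
So 1 of the 25 assignments meets the threshold.

1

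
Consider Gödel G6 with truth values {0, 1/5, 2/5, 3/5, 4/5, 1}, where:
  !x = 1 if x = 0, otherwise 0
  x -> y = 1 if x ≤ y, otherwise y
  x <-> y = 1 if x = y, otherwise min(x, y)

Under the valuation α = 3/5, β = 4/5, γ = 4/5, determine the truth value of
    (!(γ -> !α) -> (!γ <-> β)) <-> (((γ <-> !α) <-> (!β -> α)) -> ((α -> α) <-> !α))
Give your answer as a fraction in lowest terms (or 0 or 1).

0

!α = !3/5 = 0
γ -> !α = 4/5 -> 0 = 0
!(γ -> !α) = !0 = 1
!γ = !4/5 = 0
!γ <-> β = 0 <-> 4/5 = 0
!(γ -> !α) -> (!γ <-> β) = 1 -> 0 = 0
!α = !3/5 = 0
γ <-> !α = 4/5 <-> 0 = 0
!β = !4/5 = 0
!β -> α = 0 -> 3/5 = 1
(γ <-> !α) <-> (!β -> α) = 0 <-> 1 = 0
α -> α = 3/5 -> 3/5 = 1
!α = !3/5 = 0
(α -> α) <-> !α = 1 <-> 0 = 0
((γ <-> !α) <-> (!β -> α)) -> ((α -> α) <-> !α) = 0 -> 0 = 1
(!(γ -> !α) -> (!γ <-> β)) <-> (((γ <-> !α) <-> (!β -> α)) -> ((α -> α) <-> !α)) = 0 <-> 1 = 0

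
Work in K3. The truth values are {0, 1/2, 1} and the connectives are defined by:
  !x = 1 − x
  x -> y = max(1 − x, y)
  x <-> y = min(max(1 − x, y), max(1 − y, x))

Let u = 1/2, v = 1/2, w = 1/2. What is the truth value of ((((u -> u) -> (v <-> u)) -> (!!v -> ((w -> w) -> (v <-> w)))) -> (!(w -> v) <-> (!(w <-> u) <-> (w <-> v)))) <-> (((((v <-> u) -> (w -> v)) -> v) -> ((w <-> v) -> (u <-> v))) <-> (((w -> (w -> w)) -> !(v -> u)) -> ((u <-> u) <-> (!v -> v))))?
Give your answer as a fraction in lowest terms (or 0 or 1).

1/2

u -> u = 1/2 -> 1/2 = 1/2
v <-> u = 1/2 <-> 1/2 = 1/2
(u -> u) -> (v <-> u) = 1/2 -> 1/2 = 1/2
!v = !1/2 = 1/2
!!v = !1/2 = 1/2
w -> w = 1/2 -> 1/2 = 1/2
v <-> w = 1/2 <-> 1/2 = 1/2
(w -> w) -> (v <-> w) = 1/2 -> 1/2 = 1/2
!!v -> ((w -> w) -> (v <-> w)) = 1/2 -> 1/2 = 1/2
((u -> u) -> (v <-> u)) -> (!!v -> ((w -> w) -> (v <-> w))) = 1/2 -> 1/2 = 1/2
w -> v = 1/2 -> 1/2 = 1/2
!(w -> v) = !1/2 = 1/2
w <-> u = 1/2 <-> 1/2 = 1/2
!(w <-> u) = !1/2 = 1/2
w <-> v = 1/2 <-> 1/2 = 1/2
!(w <-> u) <-> (w <-> v) = 1/2 <-> 1/2 = 1/2
!(w -> v) <-> (!(w <-> u) <-> (w <-> v)) = 1/2 <-> 1/2 = 1/2
(((u -> u) -> (v <-> u)) -> (!!v -> ((w -> w) -> (v <-> w)))) -> (!(w -> v) <-> (!(w <-> u) <-> (w <-> v))) = 1/2 -> 1/2 = 1/2
v <-> u = 1/2 <-> 1/2 = 1/2
w -> v = 1/2 -> 1/2 = 1/2
(v <-> u) -> (w -> v) = 1/2 -> 1/2 = 1/2
((v <-> u) -> (w -> v)) -> v = 1/2 -> 1/2 = 1/2
w <-> v = 1/2 <-> 1/2 = 1/2
u <-> v = 1/2 <-> 1/2 = 1/2
(w <-> v) -> (u <-> v) = 1/2 -> 1/2 = 1/2
(((v <-> u) -> (w -> v)) -> v) -> ((w <-> v) -> (u <-> v)) = 1/2 -> 1/2 = 1/2
w -> w = 1/2 -> 1/2 = 1/2
w -> (w -> w) = 1/2 -> 1/2 = 1/2
v -> u = 1/2 -> 1/2 = 1/2
!(v -> u) = !1/2 = 1/2
(w -> (w -> w)) -> !(v -> u) = 1/2 -> 1/2 = 1/2
u <-> u = 1/2 <-> 1/2 = 1/2
!v = !1/2 = 1/2
!v -> v = 1/2 -> 1/2 = 1/2
(u <-> u) <-> (!v -> v) = 1/2 <-> 1/2 = 1/2
((w -> (w -> w)) -> !(v -> u)) -> ((u <-> u) <-> (!v -> v)) = 1/2 -> 1/2 = 1/2
((((v <-> u) -> (w -> v)) -> v) -> ((w <-> v) -> (u <-> v))) <-> (((w -> (w -> w)) -> !(v -> u)) -> ((u <-> u) <-> (!v -> v))) = 1/2 <-> 1/2 = 1/2
((((u -> u) -> (v <-> u)) -> (!!v -> ((w -> w) -> (v <-> w)))) -> (!(w -> v) <-> (!(w <-> u) <-> (w <-> v)))) <-> (((((v <-> u) -> (w -> v)) -> v) -> ((w <-> v) -> (u <-> v))) <-> (((w -> (w -> w)) -> !(v -> u)) -> ((u <-> u) <-> (!v -> v)))) = 1/2 <-> 1/2 = 1/2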